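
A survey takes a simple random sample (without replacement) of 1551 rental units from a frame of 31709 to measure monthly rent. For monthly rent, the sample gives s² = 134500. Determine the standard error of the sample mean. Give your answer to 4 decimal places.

Under SRS without replacement, Var(ȳ) = (1 − f)·s²/n with f = n/N = 1551/31709 = 0.04891356.
Var(ȳ) = (1 − 0.04891356)·134500/1551 = 0.95108644·86.718246 = 82.476548.
SE(ȳ) = √(82.476548) = 9.0817.

9.0817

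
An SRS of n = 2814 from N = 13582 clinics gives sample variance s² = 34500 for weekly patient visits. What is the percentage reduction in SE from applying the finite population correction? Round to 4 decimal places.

10.9599

f = n/N = 2814/13582 = 0.20718598.
SE_no-fpc = √(s²/n) = 3.5014465; SE_fpc = √((1−f)s²/n) = 3.1176917.
Ratio = √(1−f) = 0.89040104. Reduction = 100·(1 − 0.89040104) = 10.9599%.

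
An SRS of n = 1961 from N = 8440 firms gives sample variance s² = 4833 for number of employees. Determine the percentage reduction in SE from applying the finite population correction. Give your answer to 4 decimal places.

12.3841

f = n/N = 1961/8440 = 0.23234597.
SE_no-fpc = √(s²/n) = 1.5698914; SE_fpc = √((1−f)s²/n) = 1.3754739.
Ratio = √(1−f) = 0.87615868. Reduction = 100·(1 − 0.87615868) = 12.3841%.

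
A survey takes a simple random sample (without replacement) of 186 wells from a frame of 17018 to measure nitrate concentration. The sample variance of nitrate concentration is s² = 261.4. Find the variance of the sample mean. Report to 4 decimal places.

1.3900

Under SRS without replacement, Var(ȳ) = (1 − f)·s²/n with f = n/N = 186/17018 = 0.01092960.
Var(ȳ) = (1 − 0.01092960)·261.4/186 = 0.98907040·1.4053763 = 1.3900161.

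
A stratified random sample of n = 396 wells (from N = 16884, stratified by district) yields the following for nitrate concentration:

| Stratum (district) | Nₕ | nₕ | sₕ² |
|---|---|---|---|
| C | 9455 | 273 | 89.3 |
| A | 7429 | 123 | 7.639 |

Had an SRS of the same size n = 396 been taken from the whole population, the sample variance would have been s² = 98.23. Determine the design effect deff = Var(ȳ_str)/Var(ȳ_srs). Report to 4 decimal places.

0.4601

Var(ȳ_str) = Σ Wₕ²(1−fₕ)sₕ²/nₕ with Wₕ = Nₕ/16884:
  C: (9455/16884)²·(1−273/9455)·89.3/273 = 0.0996178
  A: (7429/16884)²·(1−123/7429)·7.639/123 = 0.011824717
  → Var(ȳ_str) = 0.11144252.
Var(ȳ_srs) = (1 − 396/16884)·98.23/396 = 0.24223762.
deff = 0.11144252 / 0.24223762 = 0.4601.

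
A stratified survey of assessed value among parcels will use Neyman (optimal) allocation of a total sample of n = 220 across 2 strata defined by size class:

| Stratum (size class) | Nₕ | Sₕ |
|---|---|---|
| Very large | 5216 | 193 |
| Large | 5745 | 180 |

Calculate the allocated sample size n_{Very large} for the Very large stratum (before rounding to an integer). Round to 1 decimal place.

Neyman allocation: nₕ = n·NₕSₕ / Σⱼ NⱼSⱼ.
Σ NⱼSⱼ = 5216·193 + 5745·180 = 2.040788 × 10^6.
n_{Very large} = 220·5216·193 / (2.040788 × 10^6) = 108.5.

108.5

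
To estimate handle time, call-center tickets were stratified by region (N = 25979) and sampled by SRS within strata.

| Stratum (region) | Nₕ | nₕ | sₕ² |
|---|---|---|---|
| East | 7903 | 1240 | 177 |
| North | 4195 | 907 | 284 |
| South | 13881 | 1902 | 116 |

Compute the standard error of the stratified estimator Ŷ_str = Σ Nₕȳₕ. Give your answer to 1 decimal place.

4687.9

Var(Ŷ_str) = Σₕ Nₕ²(1 − fₕ)sₕ²/nₕ.
East: 7903²·(1 − 1240/7903)·177/1240 = 7.5164604 × 10^6.
North: 4195²·(1 − 907/4195)·284/907 = 4.3189167 × 10^6.
South: 13881²·(1 − 1902/13881)·116/1902 = 1.0141187 × 10^7.
Sum = 2.1976564 × 10^7.
SE = √(2.1976564 × 10^7) = 4687.9.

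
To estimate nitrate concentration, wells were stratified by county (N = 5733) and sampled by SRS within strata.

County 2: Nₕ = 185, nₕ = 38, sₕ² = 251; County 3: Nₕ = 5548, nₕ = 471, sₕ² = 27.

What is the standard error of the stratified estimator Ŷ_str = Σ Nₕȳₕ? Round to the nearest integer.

Var(Ŷ_str) = Σₕ Nₕ²(1 − fₕ)sₕ²/nₕ.
County 2: 185²·(1 − 38/185)·251/38 = 179630.13.
County 3: 5548²·(1 − 471/5548)·27/471 = 1.61468 × 10^6.
Sum = 1.7943101 × 10^6.
SE = √(1.7943101 × 10^6) = 1340.

1340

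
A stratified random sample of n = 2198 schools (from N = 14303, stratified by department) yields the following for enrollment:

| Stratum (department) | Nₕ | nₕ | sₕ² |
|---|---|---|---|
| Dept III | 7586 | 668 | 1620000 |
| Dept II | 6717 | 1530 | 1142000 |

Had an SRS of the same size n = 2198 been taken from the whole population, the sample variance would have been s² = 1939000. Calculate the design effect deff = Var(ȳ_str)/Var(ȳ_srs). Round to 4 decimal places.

1.0035

Var(ȳ_str) = Σ Wₕ²(1−fₕ)sₕ²/nₕ with Wₕ = Nₕ/14303:
  Dept III: (7586/14303)²·(1−668/7586)·1620000/668 = 622.12502
  Dept II: (6717/14303)²·(1−1530/6717)·1142000/1530 = 127.11945
  → Var(ȳ_str) = 749.24447.
Var(ȳ_srs) = (1 − 2198/14303)·1939000/2198 = 746.59964.
deff = 749.24447 / 746.59964 = 1.0035.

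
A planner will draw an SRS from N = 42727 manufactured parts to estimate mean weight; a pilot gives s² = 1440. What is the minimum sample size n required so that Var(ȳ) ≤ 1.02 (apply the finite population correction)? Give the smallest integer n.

Without fpc, n₀ = s²/D = 1440/1.02 = 1411.7647.
With fpc, (1 − n/N)·s²/n ≤ D requires n ≥ n₀/(1 + n₀/N) = 1411.7647/(1 + 1411.7647/42727) = 1366.6098.
Rounding up, n = 1367.

1367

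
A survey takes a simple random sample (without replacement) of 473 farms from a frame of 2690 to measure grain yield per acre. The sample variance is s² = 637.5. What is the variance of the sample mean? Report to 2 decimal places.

Under SRS without replacement, Var(ȳ) = (1 − f)·s²/n with f = n/N = 473/2690 = 0.17583643.
Var(ȳ) = (1 − 0.17583643)·637.5/473 = 0.82416357·1.3477801 = 1.1107913.

1.11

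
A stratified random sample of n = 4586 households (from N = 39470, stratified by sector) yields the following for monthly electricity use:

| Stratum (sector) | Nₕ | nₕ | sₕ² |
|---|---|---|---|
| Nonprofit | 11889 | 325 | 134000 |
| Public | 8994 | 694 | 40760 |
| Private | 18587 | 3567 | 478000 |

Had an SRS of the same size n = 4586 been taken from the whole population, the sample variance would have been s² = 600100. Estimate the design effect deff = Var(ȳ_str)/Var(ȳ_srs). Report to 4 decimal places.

0.5466

Var(ȳ_str) = Σ Wₕ²(1−fₕ)sₕ²/nₕ with Wₕ = Nₕ/39470:
  Nonprofit: (11889/39470)²·(1−325/11889)·134000/325 = 36.386526
  Public: (8994/39470)²·(1−694/8994)·40760/694 = 2.8143067
  Private: (18587/39470)²·(1−3567/18587)·478000/3567 = 24.014291
  → Var(ȳ_str) = 63.215124.
Var(ȳ_srs) = (1 − 4586/39470)·600100/4586 = 115.65082.
deff = 63.215124 / 115.65082 = 0.5466.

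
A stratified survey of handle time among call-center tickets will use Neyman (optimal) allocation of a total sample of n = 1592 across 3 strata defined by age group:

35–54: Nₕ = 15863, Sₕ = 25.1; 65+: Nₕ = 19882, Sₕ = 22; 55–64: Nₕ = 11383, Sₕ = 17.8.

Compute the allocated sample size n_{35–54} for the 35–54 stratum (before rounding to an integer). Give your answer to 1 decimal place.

Neyman allocation: nₕ = n·NₕSₕ / Σⱼ NⱼSⱼ.
Σ NⱼSⱼ = 15863·25.1 + 19882·22 + 11383·17.8 = 1.0381827 × 10^6.
n_{35–54} = 1592·15863·25.1 / (1.0381827 × 10^6) = 610.6.

610.6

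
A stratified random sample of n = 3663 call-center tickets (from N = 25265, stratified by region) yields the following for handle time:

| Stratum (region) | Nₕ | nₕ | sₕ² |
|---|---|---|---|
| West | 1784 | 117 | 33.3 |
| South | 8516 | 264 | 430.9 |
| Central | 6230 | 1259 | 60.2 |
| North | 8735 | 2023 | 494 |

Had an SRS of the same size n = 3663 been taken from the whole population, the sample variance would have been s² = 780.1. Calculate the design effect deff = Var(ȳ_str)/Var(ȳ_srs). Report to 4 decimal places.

1.1300

Var(ȳ_str) = Σ Wₕ²(1−fₕ)sₕ²/nₕ with Wₕ = Nₕ/25265:
  West: (1784/25265)²·(1−117/1784)·33.3/117 = 0.0013260204
  South: (8516/25265)²·(1−264/8516)·430.9/264 = 0.17969204
  Central: (6230/25265)²·(1−1259/6230)·60.2/1259 = 0.0023198717
  North: (8735/25265)²·(1−2023/8735)·494/2023 = 0.022428866
  → Var(ȳ_str) = 0.2057668.
Var(ȳ_srs) = (1 − 3663/25265)·780.1/3663 = 0.18209081.
deff = 0.2057668 / 0.18209081 = 1.1300.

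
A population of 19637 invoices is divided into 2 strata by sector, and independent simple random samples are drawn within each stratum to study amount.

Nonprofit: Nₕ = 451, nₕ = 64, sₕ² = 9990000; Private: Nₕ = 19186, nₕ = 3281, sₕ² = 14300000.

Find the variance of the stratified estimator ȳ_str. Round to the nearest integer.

Var(ȳ_str) = Σₕ Wₕ²(1 − fₕ)sₕ²/nₕ with Wₕ = Nₕ/N, N = 19637.
Nonprofit: Wₕ = 0.02296685; term = 0.02296685²·(1 − 0.14190687)·9990000/64 = 70.65172.
Private: Wₕ = 0.97703315; term = 0.97703315²·(1 − 0.17101011)·14300000/3281 = 3449.0353.
Sum = 3519.687.

3520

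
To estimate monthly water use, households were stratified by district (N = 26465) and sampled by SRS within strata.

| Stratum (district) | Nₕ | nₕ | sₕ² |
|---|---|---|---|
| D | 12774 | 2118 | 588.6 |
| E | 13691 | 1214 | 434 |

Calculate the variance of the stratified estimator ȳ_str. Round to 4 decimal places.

0.1412

Var(ȳ_str) = Σₕ Wₕ²(1 − fₕ)sₕ²/nₕ with Wₕ = Nₕ/N, N = 26465.
D: Wₕ = 0.48267523; term = 0.48267523²·(1 − 0.16580554)·588.6/2118 = 0.054009683.
E: Wₕ = 0.51732477; term = 0.51732477²·(1 − 0.08867139)·434/1214 = 0.087191187.
Sum = 0.14120087.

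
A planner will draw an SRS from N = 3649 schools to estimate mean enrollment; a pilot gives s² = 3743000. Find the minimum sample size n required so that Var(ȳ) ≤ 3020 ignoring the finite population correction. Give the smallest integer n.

1240

Without fpc, n₀ = s²/D = 3743000/3020 = 1239.4040.
Rounding up, n = 1240.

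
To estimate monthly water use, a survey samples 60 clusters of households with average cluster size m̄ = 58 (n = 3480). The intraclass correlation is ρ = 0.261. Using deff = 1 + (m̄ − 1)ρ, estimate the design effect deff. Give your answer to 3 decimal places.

deff = 1 + (58 − 1)·0.261 = 1 + 14.877 = 15.877.

15.877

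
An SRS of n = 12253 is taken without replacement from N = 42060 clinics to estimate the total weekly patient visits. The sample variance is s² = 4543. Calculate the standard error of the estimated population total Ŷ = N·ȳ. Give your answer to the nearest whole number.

21560

Var(Ŷ) = N²·Var(ȳ) = N²·(1 − n/N)·s²/n.
f = 12253/42060 = 0.29132192; Var(ȳ) = 0.70867808·4543/12253 = 0.26275398.
Var(Ŷ) = 42060² · 0.26275398 = 4.6482325 × 10^8.
SE(Ŷ) = √(4.6482325 × 10^8) = 21560.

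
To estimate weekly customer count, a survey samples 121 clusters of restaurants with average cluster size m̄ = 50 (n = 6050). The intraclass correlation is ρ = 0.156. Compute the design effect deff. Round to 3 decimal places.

8.644

deff = 1 + (50 − 1)·0.156 = 1 + 7.644 = 8.644.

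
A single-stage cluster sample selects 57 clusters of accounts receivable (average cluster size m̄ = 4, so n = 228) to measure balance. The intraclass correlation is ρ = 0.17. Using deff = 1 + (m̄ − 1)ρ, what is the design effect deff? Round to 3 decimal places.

deff = 1 + (4 − 1)·0.17 = 1 + 0.51 = 1.51.

1.510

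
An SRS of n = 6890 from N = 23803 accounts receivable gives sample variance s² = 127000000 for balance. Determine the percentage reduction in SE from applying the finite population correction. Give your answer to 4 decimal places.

f = n/N = 6890/23803 = 0.28945931.
SE_no-fpc = √(s²/n) = 135.76638; SE_fpc = √((1−f)s²/n) = 114.44234.
Ratio = √(1−f) = 0.84293576. Reduction = 100·(1 − 0.84293576) = 15.7064%.

15.7064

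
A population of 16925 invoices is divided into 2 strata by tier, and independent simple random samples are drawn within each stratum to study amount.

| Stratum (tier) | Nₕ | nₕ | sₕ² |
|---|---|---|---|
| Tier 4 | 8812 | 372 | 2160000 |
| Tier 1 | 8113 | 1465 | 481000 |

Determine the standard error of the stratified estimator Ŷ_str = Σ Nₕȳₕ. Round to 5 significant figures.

Var(Ŷ_str) = Σₕ Nₕ²(1 − fₕ)sₕ²/nₕ.
Tier 4: 8812²·(1 − 372/8812)·2160000/372 = 4.3184485 × 10^11.
Tier 1: 8113²·(1 − 1465/8113)·481000/1465 = 1.7708425 × 10^10.
Sum = 4.4955328 × 10^11.
SE = √(4.4955328 × 10^11) = 670490.

670490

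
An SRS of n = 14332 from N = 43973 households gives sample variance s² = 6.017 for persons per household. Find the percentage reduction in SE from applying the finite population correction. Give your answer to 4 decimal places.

f = n/N = 14332/43973 = 0.32592727.
SE_no-fpc = √(s²/n) = 0.020489747; SE_fpc = √((1−f)s²/n) = 0.016822479.
Ratio = √(1−f) = 0.82101932. Reduction = 100·(1 − 0.82101932) = 17.8981%.

17.8981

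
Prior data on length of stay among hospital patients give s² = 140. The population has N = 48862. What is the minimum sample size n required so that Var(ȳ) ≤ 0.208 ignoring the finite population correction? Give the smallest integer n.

Without fpc, n₀ = s²/D = 140/0.208 = 673.0769.
Rounding up, n = 674.

674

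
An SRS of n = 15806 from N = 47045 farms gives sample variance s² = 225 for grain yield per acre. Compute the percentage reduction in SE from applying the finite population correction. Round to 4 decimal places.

f = n/N = 15806/47045 = 0.33597619.
SE_no-fpc = √(s²/n) = 0.11931094; SE_fpc = √((1−f)s²/n) = 0.097223689.
Ratio = √(1−f) = 0.81487656. Reduction = 100·(1 − 0.81487656) = 18.5123%.

18.5123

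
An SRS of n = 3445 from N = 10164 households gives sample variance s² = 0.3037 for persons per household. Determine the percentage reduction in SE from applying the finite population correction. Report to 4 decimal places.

18.6945

f = n/N = 3445/10164 = 0.33894136.
SE_no-fpc = √(s²/n) = 0.0093891825; SE_fpc = √((1−f)s²/n) = 0.007633923.
Ratio = √(1−f) = 0.81305513. Reduction = 100·(1 − 0.81305513) = 18.6945%.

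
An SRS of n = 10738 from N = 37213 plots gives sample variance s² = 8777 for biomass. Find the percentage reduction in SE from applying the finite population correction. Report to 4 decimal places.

15.6528

f = n/N = 10738/37213 = 0.28855507.
SE_no-fpc = √(s²/n) = 0.90408934; SE_fpc = √((1−f)s²/n) = 0.762574.
Ratio = √(1−f) = 0.84347195. Reduction = 100·(1 − 0.84347195) = 15.6528%.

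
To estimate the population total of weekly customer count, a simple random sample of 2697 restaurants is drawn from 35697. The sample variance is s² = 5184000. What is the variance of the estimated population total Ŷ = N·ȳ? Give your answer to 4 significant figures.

Var(Ŷ) = N²·Var(ȳ) = N²·(1 − n/N)·s²/n.
f = 2697/35697 = 0.07555257; Var(ȳ) = 0.92444743·5184000/2697 = 1776.9134.
Var(Ŷ) = 35697² · 1776.9134 = 2.2642778 × 10^12.

2.264 × 10^12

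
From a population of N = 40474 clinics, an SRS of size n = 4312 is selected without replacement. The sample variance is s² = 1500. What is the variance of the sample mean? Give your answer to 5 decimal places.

0.31081

Under SRS without replacement, Var(ȳ) = (1 − f)·s²/n with f = n/N = 4312/40474 = 0.10653753.
Var(ȳ) = (1 − 0.10653753)·1500/4312 = 0.89346247·0.34786642 = 0.31080559.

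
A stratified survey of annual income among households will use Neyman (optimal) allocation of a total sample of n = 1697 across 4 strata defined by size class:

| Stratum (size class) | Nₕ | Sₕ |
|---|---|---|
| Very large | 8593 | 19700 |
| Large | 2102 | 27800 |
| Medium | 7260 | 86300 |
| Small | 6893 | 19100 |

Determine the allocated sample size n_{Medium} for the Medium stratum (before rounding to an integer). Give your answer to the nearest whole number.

1078

Neyman allocation: nₕ = n·NₕSₕ / Σⱼ NⱼSⱼ.
Σ NⱼSⱼ = 8593·19700 + 2102·27800 + 7260·86300 + 6893·19100 = 9.85912 × 10^8.
n_{Medium} = 1697·7260·86300 / (9.85912 × 10^8) = 1078.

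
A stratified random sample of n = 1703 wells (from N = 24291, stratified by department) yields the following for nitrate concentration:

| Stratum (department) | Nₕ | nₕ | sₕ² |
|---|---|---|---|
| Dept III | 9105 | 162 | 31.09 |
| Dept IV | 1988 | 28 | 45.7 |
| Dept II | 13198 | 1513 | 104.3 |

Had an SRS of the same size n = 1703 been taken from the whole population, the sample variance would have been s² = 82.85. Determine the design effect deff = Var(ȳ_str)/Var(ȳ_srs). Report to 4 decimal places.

1.2219

Var(ȳ_str) = Σ Wₕ²(1−fₕ)sₕ²/nₕ with Wₕ = Nₕ/24291:
  Dept III: (9105/24291)²·(1−162/9105)·31.09/162 = 0.026483666
  Dept IV: (1988/24291)²·(1−28/1988)·45.7/28 = 0.010778041
  Dept II: (13198/24291)²·(1−1513/13198)·104.3/1513 = 0.018017371
  → Var(ȳ_str) = 0.055279078.
Var(ȳ_srs) = (1 − 1703/24291)·82.85/1703 = 0.045238714.
deff = 0.055279078 / 0.045238714 = 1.2219.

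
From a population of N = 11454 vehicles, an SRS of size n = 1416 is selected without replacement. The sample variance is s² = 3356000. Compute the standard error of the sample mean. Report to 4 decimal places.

Under SRS without replacement, Var(ȳ) = (1 − f)·s²/n with f = n/N = 1416/11454 = 0.12362493.
Var(ȳ) = (1 − 0.12362493)·3356000/1416 = 0.87637507·2370.0565 = 2077.0584.
SE(ȳ) = √(2077.0584) = 45.5748.

45.5748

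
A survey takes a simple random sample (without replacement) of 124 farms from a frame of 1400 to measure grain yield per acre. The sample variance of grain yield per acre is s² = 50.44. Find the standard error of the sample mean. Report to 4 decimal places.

0.6089

Under SRS without replacement, Var(ȳ) = (1 − f)·s²/n with f = n/N = 124/1400 = 0.08857143.
Var(ȳ) = (1 − 0.08857143)·50.44/124 = 0.91142857·0.40677419 = 0.37074562.
SE(ȳ) = √(0.37074562) = 0.6089.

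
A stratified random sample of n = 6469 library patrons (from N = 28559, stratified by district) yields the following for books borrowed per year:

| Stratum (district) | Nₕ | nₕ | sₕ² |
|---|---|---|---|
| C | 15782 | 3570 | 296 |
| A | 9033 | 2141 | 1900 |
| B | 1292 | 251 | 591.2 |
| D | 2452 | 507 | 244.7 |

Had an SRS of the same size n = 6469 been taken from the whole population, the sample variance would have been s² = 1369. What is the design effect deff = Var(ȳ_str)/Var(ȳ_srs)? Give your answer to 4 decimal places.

Var(ȳ_str) = Σ Wₕ²(1−fₕ)sₕ²/nₕ with Wₕ = Nₕ/28559:
  C: (15782/28559)²·(1−3570/15782)·296/3570 = 0.019592341
  A: (9033/28559)²·(1−2141/9033)·1900/2141 = 0.067737353
  B: (1292/28559)²·(1−251/1292)·591.2/251 = 0.0038840781
  D: (2452/28559)²·(1−507/2452)·244.7/507 = 0.00282215
  → Var(ȳ_str) = 0.094035922.
Var(ȳ_srs) = (1 − 6469/28559)·1369/6469 = 0.16368882.
deff = 0.094035922 / 0.16368882 = 0.5745.

0.5745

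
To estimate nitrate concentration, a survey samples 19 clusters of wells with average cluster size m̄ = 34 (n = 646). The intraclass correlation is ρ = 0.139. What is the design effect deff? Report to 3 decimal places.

5.587

deff = 1 + (34 − 1)·0.139 = 1 + 4.587 = 5.587.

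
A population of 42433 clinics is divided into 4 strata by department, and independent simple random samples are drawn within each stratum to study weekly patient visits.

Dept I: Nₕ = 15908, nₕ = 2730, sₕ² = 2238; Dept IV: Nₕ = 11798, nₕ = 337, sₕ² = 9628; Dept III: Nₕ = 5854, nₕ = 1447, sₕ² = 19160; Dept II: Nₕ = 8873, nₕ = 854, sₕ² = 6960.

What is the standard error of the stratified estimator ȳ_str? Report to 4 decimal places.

Var(ȳ_str) = Σₕ Wₕ²(1 − fₕ)sₕ²/nₕ with Wₕ = Nₕ/N, N = 42433.
Dept I: Wₕ = 0.37489690; term = 0.37489690²·(1 − 0.17161177)·2238/2730 = 0.09544541.
Dept IV: Wₕ = 0.27803832; term = 0.27803832²·(1 − 0.02856416)·9628/337 = 2.1455054.
Dept III: Wₕ = 0.13795866; term = 0.13795866²·(1 − 0.24718141)·19160/1447 = 0.18972094.
Dept II: Wₕ = 0.20910612; term = 0.20910612²·(1 − 0.09624704)·6960/854 = 0.32205837.
Sum = 2.7527301.
SE = √(2.7527301) = 1.6591.

1.6591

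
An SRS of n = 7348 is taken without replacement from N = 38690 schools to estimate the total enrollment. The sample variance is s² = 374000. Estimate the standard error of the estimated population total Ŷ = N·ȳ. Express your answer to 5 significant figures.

Var(Ŷ) = N²·Var(ȳ) = N²·(1 − n/N)·s²/n.
f = 7348/38690 = 0.18991988; Var(ȳ) = 0.81008012·374000/7348 = 41.231623.
Var(Ŷ) = 38690² · 41.231623 = 6.172028 × 10^10.
SE(Ŷ) = √(6.172028 × 10^10) = 248440.

248440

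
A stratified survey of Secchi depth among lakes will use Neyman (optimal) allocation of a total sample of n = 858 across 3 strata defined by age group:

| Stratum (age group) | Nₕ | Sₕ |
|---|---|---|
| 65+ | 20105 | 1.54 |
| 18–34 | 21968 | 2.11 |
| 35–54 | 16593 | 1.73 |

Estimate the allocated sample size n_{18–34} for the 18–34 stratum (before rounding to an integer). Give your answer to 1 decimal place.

Neyman allocation: nₕ = n·NₕSₕ / Σⱼ NⱼSⱼ.
Σ NⱼSⱼ = 20105·1.54 + 21968·2.11 + 16593·1.73 = 106020.07.
n_{18–34} = 858·21968·2.11 / 106020.07 = 375.1.

375.1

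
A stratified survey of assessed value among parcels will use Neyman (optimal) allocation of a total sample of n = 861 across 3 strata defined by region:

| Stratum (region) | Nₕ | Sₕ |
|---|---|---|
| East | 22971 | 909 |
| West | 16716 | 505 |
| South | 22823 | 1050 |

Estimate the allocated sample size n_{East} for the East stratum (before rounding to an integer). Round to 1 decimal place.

337.4

Neyman allocation: nₕ = n·NₕSₕ / Σⱼ NⱼSⱼ.
Σ NⱼSⱼ = 22971·909 + 16716·505 + 22823·1050 = 5.3286369 × 10^7.
n_{East} = 861·22971·909 / (5.3286369 × 10^7) = 337.4.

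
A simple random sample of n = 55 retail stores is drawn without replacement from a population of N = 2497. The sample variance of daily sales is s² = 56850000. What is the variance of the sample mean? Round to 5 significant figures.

Under SRS without replacement, Var(ȳ) = (1 − f)·s²/n with f = n/N = 55/2497 = 0.02202643.
Var(ȳ) = (1 − 0.02202643)·56850000/55 = 0.97797357·1.0336364 × 10^6 = 1.010869 × 10^6.

1.0109 × 10^6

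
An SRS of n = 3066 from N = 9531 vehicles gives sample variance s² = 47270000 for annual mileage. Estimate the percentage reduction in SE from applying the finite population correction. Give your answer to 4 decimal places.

f = n/N = 3066/9531 = 0.32168713.
SE_no-fpc = √(s²/n) = 124.16715; SE_fpc = √((1−f)s²/n) = 102.26376.
Ratio = √(1−f) = 0.82359752. Reduction = 100·(1 − 0.82359752) = 17.6402%.

17.6402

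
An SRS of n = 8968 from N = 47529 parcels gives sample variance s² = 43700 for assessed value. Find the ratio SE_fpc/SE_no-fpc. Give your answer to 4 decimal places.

f = n/N = 8968/47529 = 0.18868480.
SE_no-fpc = √(s²/n) = 2.2074604; SE_fpc = √((1−f)s²/n) = 1.9883266.
Ratio = √(1−f) = 0.90073037.

0.9007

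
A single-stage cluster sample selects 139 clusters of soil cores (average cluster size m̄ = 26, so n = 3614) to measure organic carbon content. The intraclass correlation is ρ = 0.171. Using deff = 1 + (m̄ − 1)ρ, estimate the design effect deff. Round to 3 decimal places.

deff = 1 + (26 − 1)·0.171 = 1 + 4.275 = 5.275.

5.275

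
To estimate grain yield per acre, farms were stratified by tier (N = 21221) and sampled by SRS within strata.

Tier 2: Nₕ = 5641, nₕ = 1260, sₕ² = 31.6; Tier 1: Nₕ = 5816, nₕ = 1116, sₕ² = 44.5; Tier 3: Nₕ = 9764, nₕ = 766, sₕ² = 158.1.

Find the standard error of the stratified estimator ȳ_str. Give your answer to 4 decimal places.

0.2099

Var(ȳ_str) = Σₕ Wₕ²(1 − fₕ)sₕ²/nₕ with Wₕ = Nₕ/N, N = 21221.
Tier 2: Wₕ = 0.26582159; term = 0.26582159²·(1 − 0.22336465)·31.6/1260 = 0.0013763035.
Tier 1: Wₕ = 0.27406814; term = 0.27406814²·(1 − 0.19188446)·44.5/1116 = 0.0024203957.
Tier 3: Wₕ = 0.46011027; term = 0.46011027²·(1 − 0.07845145)·158.1/766 = 0.040266619.
Sum = 0.044063318.
SE = √(0.044063318) = 0.2099.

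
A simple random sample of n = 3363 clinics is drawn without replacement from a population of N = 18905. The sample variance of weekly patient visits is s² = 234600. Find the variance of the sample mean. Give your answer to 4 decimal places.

57.3497

Under SRS without replacement, Var(ȳ) = (1 − f)·s²/n with f = n/N = 3363/18905 = 0.17788945.
Var(ȳ) = (1 − 0.17788945)·234600/3363 = 0.82211055·69.759144 = 57.349728.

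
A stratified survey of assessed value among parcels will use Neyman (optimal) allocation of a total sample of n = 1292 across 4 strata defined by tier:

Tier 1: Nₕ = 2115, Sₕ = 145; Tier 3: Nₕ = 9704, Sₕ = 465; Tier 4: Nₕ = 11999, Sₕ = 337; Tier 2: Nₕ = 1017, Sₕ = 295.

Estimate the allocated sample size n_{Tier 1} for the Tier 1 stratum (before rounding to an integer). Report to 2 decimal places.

43.24

Neyman allocation: nₕ = n·NₕSₕ / Σⱼ NⱼSⱼ.
Σ NⱼSⱼ = 2115·145 + 9704·465 + 11999·337 + 1017·295 = 9.162713 × 10^6.
n_{Tier 1} = 1292·2115·145 / (9.162713 × 10^6) = 43.24.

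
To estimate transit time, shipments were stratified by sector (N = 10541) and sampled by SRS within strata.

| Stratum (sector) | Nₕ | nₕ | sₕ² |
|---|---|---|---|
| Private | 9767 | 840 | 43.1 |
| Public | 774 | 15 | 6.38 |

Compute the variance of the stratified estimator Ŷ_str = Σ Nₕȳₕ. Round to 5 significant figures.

4.7235 × 10^6

Var(Ŷ_str) = Σₕ Nₕ²(1 − fₕ)sₕ²/nₕ.
Private: 9767²·(1 − 840/9767)·43.1/840 = 4.4736778 × 10^6.
Public: 774²·(1 − 15/774)·6.38/15 = 249868.87.
Sum = 4.7235467 × 10^6.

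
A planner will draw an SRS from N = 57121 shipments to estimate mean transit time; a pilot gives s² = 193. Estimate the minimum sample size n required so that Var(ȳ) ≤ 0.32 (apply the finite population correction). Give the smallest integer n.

597

Without fpc, n₀ = s²/D = 193/0.32 = 603.1250.
With fpc, (1 − n/N)·s²/n ≤ D requires n ≥ n₀/(1 + n₀/N) = 603.1250/(1 + 603.1250/57121) = 596.8233.
Rounding up, n = 597.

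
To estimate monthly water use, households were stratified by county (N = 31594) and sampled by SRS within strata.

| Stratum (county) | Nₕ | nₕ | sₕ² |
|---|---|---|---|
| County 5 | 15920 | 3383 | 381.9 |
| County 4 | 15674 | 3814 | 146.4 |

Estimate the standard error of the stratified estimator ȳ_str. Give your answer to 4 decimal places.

Var(ȳ_str) = Σₕ Wₕ²(1 − fₕ)sₕ²/nₕ with Wₕ = Nₕ/N, N = 31594.
County 5: Wₕ = 0.50389314; term = 0.50389314²·(1 − 0.21250000)·381.9/3383 = 0.022572264.
County 4: Wₕ = 0.49610686; term = 0.49610686²·(1 − 0.24333291)·146.4/3814 = 0.0071485127.
Sum = 0.029720777.
SE = √(0.029720777) = 0.1724.

0.1724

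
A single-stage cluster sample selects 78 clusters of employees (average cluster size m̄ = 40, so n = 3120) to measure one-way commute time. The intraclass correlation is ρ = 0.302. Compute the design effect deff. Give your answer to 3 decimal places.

12.778

deff = 1 + (40 − 1)·0.302 = 1 + 11.778 = 12.778.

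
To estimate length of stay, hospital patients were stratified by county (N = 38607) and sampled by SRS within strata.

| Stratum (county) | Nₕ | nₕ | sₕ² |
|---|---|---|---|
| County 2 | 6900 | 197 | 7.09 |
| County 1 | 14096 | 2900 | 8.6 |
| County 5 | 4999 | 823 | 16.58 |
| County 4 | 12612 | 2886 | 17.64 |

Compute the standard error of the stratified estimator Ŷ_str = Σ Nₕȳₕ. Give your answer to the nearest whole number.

1817

Var(Ŷ_str) = Σₕ Nₕ²(1 − fₕ)sₕ²/nₕ.
County 2: 6900²·(1 − 197/6900)·7.09/197 = 1.6645556 × 10^6.
County 1: 14096²·(1 − 2900/14096)·8.6/2900 = 468014.42.
County 5: 4999²·(1 − 823/4999)·16.58/823 = 420560.34.
County 4: 12612²·(1 − 2886/12612)·17.64/2886 = 749756.92.
Sum = 3.3028873 × 10^6.
SE = √(3.3028873 × 10^6) = 1817.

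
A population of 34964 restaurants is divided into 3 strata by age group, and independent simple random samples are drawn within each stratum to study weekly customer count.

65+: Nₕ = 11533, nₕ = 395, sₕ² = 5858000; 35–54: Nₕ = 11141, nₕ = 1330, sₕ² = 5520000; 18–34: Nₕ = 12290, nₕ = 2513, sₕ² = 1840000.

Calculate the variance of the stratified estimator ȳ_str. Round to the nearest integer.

Var(ȳ_str) = Σₕ Wₕ²(1 − fₕ)sₕ²/nₕ with Wₕ = Nₕ/N, N = 34964.
65+: Wₕ = 0.32985356; term = 0.32985356²·(1 − 0.03424954)·5858000/395 = 1558.3304.
35–54: Wₕ = 0.31864203; term = 0.31864203²·(1 − 0.11937887)·5520000/1330 = 371.09292.
18–34: Wₕ = 0.35150440; term = 0.35150440²·(1 − 0.20447518)·1840000/2513 = 71.968195.
Sum = 2001.3915.

2001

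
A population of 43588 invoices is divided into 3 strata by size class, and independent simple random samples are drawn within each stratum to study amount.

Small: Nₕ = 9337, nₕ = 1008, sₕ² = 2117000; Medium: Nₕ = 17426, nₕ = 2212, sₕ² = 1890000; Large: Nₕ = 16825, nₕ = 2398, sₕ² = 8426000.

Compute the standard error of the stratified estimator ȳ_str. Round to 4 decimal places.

Var(ȳ_str) = Σₕ Wₕ²(1 − fₕ)sₕ²/nₕ with Wₕ = Nₕ/N, N = 43588.
Small: Wₕ = 0.21421033; term = 0.21421033²·(1 − 0.10795759)·2117000/1008 = 85.965989.
Medium: Wₕ = 0.39978893; term = 0.39978893²·(1 − 0.12693676)·1890000/2212 = 119.22955.
Large: Wₕ = 0.38600073; term = 0.38600073²·(1 − 0.14252600)·8426000/2398 = 448.92056.
Sum = 654.1161.
SE = √(654.1161) = 25.5757.

25.5757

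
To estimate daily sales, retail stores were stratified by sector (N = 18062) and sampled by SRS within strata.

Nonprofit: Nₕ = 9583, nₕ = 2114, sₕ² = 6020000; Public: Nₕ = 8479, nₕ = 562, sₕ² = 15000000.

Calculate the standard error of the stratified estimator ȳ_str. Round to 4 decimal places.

78.2097

Var(ȳ_str) = Σₕ Wₕ²(1 − fₕ)sₕ²/nₕ with Wₕ = Nₕ/N, N = 18062.
Nonprofit: Wₕ = 0.53056140; term = 0.53056140²·(1 − 0.22059898)·6020000/2114 = 624.7752.
Public: Wₕ = 0.46943860; term = 0.46943860²·(1 − 0.06628140)·15000000/562 = 5491.975.
Sum = 6116.7502.
SE = √(6116.7502) = 78.2097.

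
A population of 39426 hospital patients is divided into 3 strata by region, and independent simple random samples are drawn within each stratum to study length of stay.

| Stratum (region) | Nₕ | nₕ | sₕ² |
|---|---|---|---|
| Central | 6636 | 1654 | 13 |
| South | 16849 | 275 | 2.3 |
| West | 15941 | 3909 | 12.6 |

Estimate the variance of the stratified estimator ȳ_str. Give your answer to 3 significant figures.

Var(ȳ_str) = Σₕ Wₕ²(1 − fₕ)sₕ²/nₕ with Wₕ = Nₕ/N, N = 39426.
Central: Wₕ = 0.16831532; term = 0.16831532²·(1 − 0.24924653)·13/1654 = 1.6716776 × 10^-4.
South: Wₕ = 0.42735758; term = 0.42735758²·(1 − 0.01632144)·2.3/275 = 0.0015025577.
West: Wₕ = 0.40432709; term = 0.40432709²·(1 − 0.24521674)·12.6/3909 = 3.977341 × 10^-4.
Sum = 0.0020674596.

0.00207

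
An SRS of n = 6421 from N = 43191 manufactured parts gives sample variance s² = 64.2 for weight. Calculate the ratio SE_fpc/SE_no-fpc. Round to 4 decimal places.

0.9227

f = n/N = 6421/43191 = 0.14866523.
SE_no-fpc = √(s²/n) = 0.099992213; SE_fpc = √((1−f)s²/n) = 0.092260619.
Ratio = √(1−f) = 0.92267804.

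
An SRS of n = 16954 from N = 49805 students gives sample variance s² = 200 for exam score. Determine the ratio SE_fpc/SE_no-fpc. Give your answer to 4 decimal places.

f = n/N = 16954/49805 = 0.34040759.
SE_no-fpc = √(s²/n) = 0.10861227; SE_fpc = √((1−f)s²/n) = 0.088209779.
Ratio = √(1−f) = 0.81215295.

0.8122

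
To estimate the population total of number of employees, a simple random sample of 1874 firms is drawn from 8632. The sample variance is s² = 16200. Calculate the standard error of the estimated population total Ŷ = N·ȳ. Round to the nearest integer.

22456

Var(Ŷ) = N²·Var(ȳ) = N²·(1 − n/N)·s²/n.
f = 1874/8632 = 0.21709917; Var(ȳ) = 0.78290083·16200/1874 = 6.7678727.
Var(Ŷ) = 8632² · 6.7678727 = 5.0428383 × 10^8.
SE(Ŷ) = √(5.0428383 × 10^8) = 22456.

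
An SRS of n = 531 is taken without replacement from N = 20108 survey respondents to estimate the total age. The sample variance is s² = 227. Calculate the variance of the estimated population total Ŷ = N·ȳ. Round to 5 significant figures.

Var(Ŷ) = N²·Var(ȳ) = N²·(1 − n/N)·s²/n.
f = 531/20108 = 0.02640740; Var(ȳ) = 0.97359260·227/531 = 0.41620625.
Var(Ŷ) = 20108² · 0.41620625 = 1.6828537 × 10^8.

1.6829 × 10^8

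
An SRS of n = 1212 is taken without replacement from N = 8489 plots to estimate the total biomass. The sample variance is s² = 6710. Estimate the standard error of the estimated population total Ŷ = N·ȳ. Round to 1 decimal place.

18493.3

Var(Ŷ) = N²·Var(ȳ) = N²·(1 − n/N)·s²/n.
f = 1212/8489 = 0.14277300; Var(ȳ) = 0.85722700·6710/1212 = 4.745869.
Var(Ŷ) = 8489² · 4.745869 = 3.4200213 × 10^8.
SE(Ŷ) = √(3.4200213 × 10^8) = 18493.3.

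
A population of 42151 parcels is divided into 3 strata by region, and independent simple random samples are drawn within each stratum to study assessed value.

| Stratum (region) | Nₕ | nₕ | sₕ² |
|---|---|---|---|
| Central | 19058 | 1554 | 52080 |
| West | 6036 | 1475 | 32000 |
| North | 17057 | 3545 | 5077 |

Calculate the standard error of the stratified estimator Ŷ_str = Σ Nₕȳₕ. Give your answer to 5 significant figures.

Var(Ŷ_str) = Σₕ Nₕ²(1 − fₕ)sₕ²/nₕ.
Central: 19058²·(1 − 1554/19058)·52080/1554 = 1.1179814 × 10^10.
West: 6036²·(1 − 1475/6036)·32000/1475 = 5.9726527 × 10^8.
North: 17057²·(1 − 3545/17057)·5077/3545 = 3.3007544 × 10^8.
Sum = 1.2107155 × 10^10.
SE = √(1.2107155 × 10^10) = 110030.

110030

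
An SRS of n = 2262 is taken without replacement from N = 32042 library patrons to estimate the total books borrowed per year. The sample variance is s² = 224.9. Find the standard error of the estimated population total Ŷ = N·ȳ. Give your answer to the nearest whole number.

Var(Ŷ) = N²·Var(ȳ) = N²·(1 − n/N)·s²/n.
f = 2262/32042 = 0.07059484; Var(ȳ) = 0.92940516·224.9/2262 = 0.092406375.
Var(Ŷ) = 32042² · 0.092406375 = 9.4872679 × 10^7.
SE(Ŷ) = √(9.4872679 × 10^7) = 9740.

9740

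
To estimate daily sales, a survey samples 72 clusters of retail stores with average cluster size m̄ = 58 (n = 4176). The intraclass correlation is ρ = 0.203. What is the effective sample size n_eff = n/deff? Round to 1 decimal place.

deff = 1 + (58 − 1)·0.203 = 1 + 11.571 = 12.571.
n_eff = 4176 / 12.571 = 332.2.

332.2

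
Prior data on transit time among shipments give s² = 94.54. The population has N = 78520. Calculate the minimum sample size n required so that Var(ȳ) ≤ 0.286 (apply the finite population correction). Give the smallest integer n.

330

Without fpc, n₀ = s²/D = 94.54/0.286 = 330.5594.
With fpc, (1 − n/N)·s²/n ≤ D requires n ≥ n₀/(1 + n₀/N) = 330.5594/(1 + 330.5594/78520) = 329.1736.
Rounding up, n = 330.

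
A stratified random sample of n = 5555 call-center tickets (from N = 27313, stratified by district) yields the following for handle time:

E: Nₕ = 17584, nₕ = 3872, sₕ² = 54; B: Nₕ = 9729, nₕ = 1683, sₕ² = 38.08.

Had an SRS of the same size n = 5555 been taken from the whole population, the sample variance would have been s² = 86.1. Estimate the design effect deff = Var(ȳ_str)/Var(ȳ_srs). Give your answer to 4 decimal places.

0.5574

Var(ȳ_str) = Σ Wₕ²(1−fₕ)sₕ²/nₕ with Wₕ = Nₕ/27313:
  E: (17584/27313)²·(1−3872/17584)·54/3872 = 0.0045075243
  B: (9729/27313)²·(1−1683/9729)·38.08/1683 = 0.002374227
  → Var(ȳ_str) = 0.0068817513.
Var(ȳ_srs) = (1 − 5555/27313)·86.1/5555 = 0.012347205.
deff = 0.0068817513 / 0.012347205 = 0.5574.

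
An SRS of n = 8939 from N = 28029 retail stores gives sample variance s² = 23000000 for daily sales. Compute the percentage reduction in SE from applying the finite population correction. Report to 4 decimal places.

17.4724

f = n/N = 8939/28029 = 0.31891969.
SE_no-fpc = √(s²/n) = 50.724696; SE_fpc = √((1−f)s²/n) = 41.861869.
Ratio = √(1−f) = 0.82527590. Reduction = 100·(1 − 0.82527590) = 17.4724%.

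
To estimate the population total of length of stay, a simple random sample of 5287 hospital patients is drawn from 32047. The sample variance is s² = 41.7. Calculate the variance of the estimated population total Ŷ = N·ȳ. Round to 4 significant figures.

Var(Ŷ) = N²·Var(ȳ) = N²·(1 − n/N)·s²/n.
f = 5287/32047 = 0.16497644; Var(ȳ) = 0.83502356·41.7/5287 = 0.0065860568.
Var(Ŷ) = 32047² · 0.0065860568 = 6.7639476 × 10^6.

6.764 × 10^6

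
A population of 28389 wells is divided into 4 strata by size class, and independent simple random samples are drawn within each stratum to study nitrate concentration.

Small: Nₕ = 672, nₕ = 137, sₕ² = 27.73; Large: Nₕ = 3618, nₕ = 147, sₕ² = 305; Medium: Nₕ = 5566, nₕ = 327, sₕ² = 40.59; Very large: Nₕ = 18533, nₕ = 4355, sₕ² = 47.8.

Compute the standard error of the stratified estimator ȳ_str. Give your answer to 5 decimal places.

Var(ȳ_str) = Σₕ Wₕ²(1 − fₕ)sₕ²/nₕ with Wₕ = Nₕ/N, N = 28389.
Small: Wₕ = 0.02367114; term = 0.02367114²·(1 − 0.20386905)·27.73/137 = 9.0292602 × 10^-5.
Large: Wₕ = 0.12744373; term = 0.12744373²·(1 − 0.04063018)·305/147 = 0.032329984.
Medium: Wₕ = 0.19606185; term = 0.19606185²·(1 − 0.05874955)·40.59/327 = 0.0044912032.
Very large: Wₕ = 0.65282328; term = 0.65282328²·(1 − 0.23498624)·47.8/4355 = 0.0035784936.
Sum = 0.040489973.
SE = √(0.040489973) = 0.20122.

0.20122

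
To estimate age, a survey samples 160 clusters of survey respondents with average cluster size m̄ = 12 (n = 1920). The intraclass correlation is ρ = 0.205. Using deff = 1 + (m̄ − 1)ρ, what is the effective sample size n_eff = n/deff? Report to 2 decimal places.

deff = 1 + (12 − 1)·0.205 = 1 + 2.255 = 3.255.
n_eff = 1920 / 3.255 = 589.86.

589.86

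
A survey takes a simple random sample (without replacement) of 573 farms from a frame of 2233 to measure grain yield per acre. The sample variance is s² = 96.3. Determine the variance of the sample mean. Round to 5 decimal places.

0.12494

Under SRS without replacement, Var(ȳ) = (1 − f)·s²/n with f = n/N = 573/2233 = 0.25660546.
Var(ȳ) = (1 − 0.25660546)·96.3/573 = 0.74339454·0.16806283 = 0.12493699.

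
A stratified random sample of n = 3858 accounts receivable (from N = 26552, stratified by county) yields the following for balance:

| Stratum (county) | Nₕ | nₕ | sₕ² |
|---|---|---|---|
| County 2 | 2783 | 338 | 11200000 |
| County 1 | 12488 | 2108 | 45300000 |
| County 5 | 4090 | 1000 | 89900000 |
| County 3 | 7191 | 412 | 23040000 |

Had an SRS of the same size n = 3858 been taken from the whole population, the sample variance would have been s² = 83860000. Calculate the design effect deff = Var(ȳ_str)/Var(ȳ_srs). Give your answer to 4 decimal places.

0.5248

Var(ȳ_str) = Σ Wₕ²(1−fₕ)sₕ²/nₕ with Wₕ = Nₕ/26552:
  County 2: (2783/26552)²·(1−338/2783)·11200000/338 = 319.81506
  County 1: (12488/26552)²·(1−2108/12488)·45300000/2108 = 3951.1486
  County 5: (4090/26552)²·(1−1000/4090)·89900000/1000 = 1611.5619
  County 3: (7191/26552)²·(1−412/7191)·23040000/412 = 3866.7465
  → Var(ȳ_str) = 9749.2721.
Var(ȳ_srs) = (1 − 3858/26552)·83860000/3858 = 18578.32.
deff = 9749.2721 / 18578.32 = 0.5248.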